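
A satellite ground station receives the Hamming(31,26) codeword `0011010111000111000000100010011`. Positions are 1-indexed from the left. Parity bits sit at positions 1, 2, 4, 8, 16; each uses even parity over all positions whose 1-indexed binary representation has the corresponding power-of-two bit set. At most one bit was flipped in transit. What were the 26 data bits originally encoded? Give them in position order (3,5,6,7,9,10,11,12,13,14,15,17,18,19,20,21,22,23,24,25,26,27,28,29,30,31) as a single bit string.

10101100011000001100010011

s1: b1⊕b3⊕b5⊕b7⊕b9⊕b11⊕b13⊕b15⊕b17⊕b19⊕b21⊕b23⊕b25⊕b27⊕b29⊕b31 = 0⊕1⊕0⊕0⊕1⊕0⊕0⊕1⊕0⊕0⊕0⊕1⊕0⊕1⊕0⊕1 = 0
s2: b2⊕b3⊕b6⊕b7⊕b10⊕b11⊕b14⊕b15⊕b18⊕b19⊕b22⊕b23⊕b26⊕b27⊕b30⊕b31 = 0⊕1⊕1⊕0⊕1⊕0⊕1⊕1⊕0⊕0⊕0⊕1⊕0⊕1⊕1⊕1 = 1
s4: b4⊕b5⊕b6⊕b7⊕b12⊕b13⊕b14⊕b15⊕b20⊕b21⊕b22⊕b23⊕b28⊕b29⊕b30⊕b31 = 1⊕0⊕1⊕0⊕0⊕0⊕1⊕1⊕0⊕0⊕0⊕1⊕0⊕0⊕1⊕1 = 1
s8: b8⊕b9⊕b10⊕b11⊕b12⊕b13⊕b14⊕b15⊕b24⊕b25⊕b26⊕b27⊕b28⊕b29⊕b30⊕b31 = 1⊕1⊕1⊕0⊕0⊕0⊕1⊕1⊕0⊕0⊕0⊕1⊕0⊕0⊕1⊕1 = 0
s16: b16⊕b17⊕b18⊕b19⊕b20⊕b21⊕b22⊕b23⊕b24⊕b25⊕b26⊕b27⊕b28⊕b29⊕b30⊕b31 = 1⊕0⊕0⊕0⊕0⊕0⊕0⊕1⊕0⊕0⊕0⊕1⊕0⊕0⊕1⊕1 = 1
Syndrome (s16...s1) = 10110 → position 22.
Flip bit 22: corrected codeword = 0011010111000111000001100010011
Data bits at positions 3,5,6,7,9,10,11,12,13,14,15,17,18,19,20,21,22,23,24,25,26,27,28,29,30,31: 10101100011000001100010011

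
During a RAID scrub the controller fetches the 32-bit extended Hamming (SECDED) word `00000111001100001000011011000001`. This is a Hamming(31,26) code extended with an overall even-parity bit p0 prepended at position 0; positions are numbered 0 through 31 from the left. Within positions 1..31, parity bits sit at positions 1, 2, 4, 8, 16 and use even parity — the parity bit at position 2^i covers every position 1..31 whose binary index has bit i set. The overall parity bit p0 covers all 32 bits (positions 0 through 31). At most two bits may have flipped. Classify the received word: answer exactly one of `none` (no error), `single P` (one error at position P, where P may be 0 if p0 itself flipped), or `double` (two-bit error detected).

single 8

s1: b1⊕b3⊕b5⊕b7⊕b9⊕b11⊕b13⊕b15⊕b17⊕b19⊕b21⊕b23⊕b25⊕b27⊕b29⊕b31 = 0⊕0⊕1⊕1⊕0⊕1⊕0⊕0⊕0⊕0⊕1⊕0⊕1⊕0⊕0⊕1 = 0
s2: b2⊕b3⊕b6⊕b7⊕b10⊕b11⊕b14⊕b15⊕b18⊕b19⊕b22⊕b23⊕b26⊕b27⊕b30⊕b31 = 0⊕0⊕1⊕1⊕1⊕1⊕0⊕0⊕0⊕0⊕1⊕0⊕0⊕0⊕0⊕1 = 0
s4: b4⊕b5⊕b6⊕b7⊕b12⊕b13⊕b14⊕b15⊕b20⊕b21⊕b22⊕b23⊕b28⊕b29⊕b30⊕b31 = 0⊕1⊕1⊕1⊕0⊕0⊕0⊕0⊕0⊕1⊕1⊕0⊕0⊕0⊕0⊕1 = 0
s8: b8⊕b9⊕b10⊕b11⊕b12⊕b13⊕b14⊕b15⊕b24⊕b25⊕b26⊕b27⊕b28⊕b29⊕b30⊕b31 = 0⊕0⊕1⊕1⊕0⊕0⊕0⊕0⊕1⊕1⊕0⊕0⊕0⊕0⊕0⊕1 = 1
s16: b16⊕b17⊕b18⊕b19⊕b20⊕b21⊕b22⊕b23⊕b24⊕b25⊕b26⊕b27⊕b28⊕b29⊕b30⊕b31 = 1⊕0⊕0⊕0⊕0⊕1⊕1⊕0⊕1⊕1⊕0⊕0⊕0⊕0⊕0⊕1 = 0
Syndrome (s16...s1) = 01000 → position 8.
Overall parity (XOR of all 32 bits, including p0): 0⊕0⊕0⊕0⊕0⊕1⊕1⊕1⊕0⊕0⊕1⊕1⊕0⊕0⊕0⊕0⊕1⊕0⊕0⊕0⊕0⊕1⊕1⊕0⊕1⊕1⊕0⊕0⊕0⊕0⊕0⊕1 = 1
Overall=1, syndrome position=8 → single-bit error at position 8.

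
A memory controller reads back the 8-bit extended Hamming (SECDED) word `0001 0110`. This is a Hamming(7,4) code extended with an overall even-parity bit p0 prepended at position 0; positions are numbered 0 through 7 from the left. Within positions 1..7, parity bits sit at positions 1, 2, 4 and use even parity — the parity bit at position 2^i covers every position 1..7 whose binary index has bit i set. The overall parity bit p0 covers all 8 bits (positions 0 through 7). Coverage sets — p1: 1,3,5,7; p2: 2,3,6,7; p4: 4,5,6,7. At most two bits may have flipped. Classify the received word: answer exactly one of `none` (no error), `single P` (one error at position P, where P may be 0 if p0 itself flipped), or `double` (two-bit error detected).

s1: b1⊕b3⊕b5⊕b7 = 0⊕1⊕1⊕0 = 0
s2: b2⊕b3⊕b6⊕b7 = 0⊕1⊕1⊕0 = 0
s4: b4⊕b5⊕b6⊕b7 = 0⊕1⊕1⊕0 = 0
Syndrome (s4...s1) = 000 → position 0 (no error).
Overall parity (XOR of all 8 bits, including p0): 0⊕0⊕0⊕1⊕0⊕1⊕1⊕0 = 1
Overall=1, syndrome position=0 → single-bit error at position 0.

single 0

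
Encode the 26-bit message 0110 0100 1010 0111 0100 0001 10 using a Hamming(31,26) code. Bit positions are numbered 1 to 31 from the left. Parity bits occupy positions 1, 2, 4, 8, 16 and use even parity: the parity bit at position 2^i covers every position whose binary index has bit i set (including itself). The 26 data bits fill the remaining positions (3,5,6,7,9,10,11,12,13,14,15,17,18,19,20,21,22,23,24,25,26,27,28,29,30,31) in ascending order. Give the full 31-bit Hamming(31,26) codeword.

1001110101001010001110100000110

Place data bits at non-power-of-two positions: b3=0, b5=1, b6=1, b7=0, b9=0, b10=1, b11=0, b12=0, b13=1, b14=0, b15=1, b17=0, b18=0, b19=1, b20=1, b21=1, b22=0, b23=1, b24=0, b25=0, b26=0, b27=0, b28=0, b29=1, b30=1, b31=0.
p1 = XOR of data positions {3,5,7,9,11,13,15,17,19,21,23,25,27,29,31} = 0⊕1⊕0⊕0⊕0⊕1⊕1⊕0⊕1⊕1⊕1⊕0⊕0⊕1⊕0 = 1
p2 = XOR of data positions {3,6,7,10,11,14,15,18,19,22,23,26,27,30,31} = 0⊕1⊕0⊕1⊕0⊕0⊕1⊕0⊕1⊕0⊕1⊕0⊕0⊕1⊕0 = 0
p4 = XOR of data positions {5,6,7,12,13,14,15,20,21,22,23,28,29,30,31} = 1⊕1⊕0⊕0⊕1⊕0⊕1⊕1⊕1⊕0⊕1⊕0⊕1⊕1⊕0 = 1
p8 = XOR of data positions {9,10,11,12,13,14,15,24,25,26,27,28,29,30,31} = 0⊕1⊕0⊕0⊕1⊕0⊕1⊕0⊕0⊕0⊕0⊕0⊕1⊕1⊕0 = 1
p16 = XOR of data positions {17,18,19,20,21,22,23,24,25,26,27,28,29,30,31} = 0⊕0⊕1⊕1⊕1⊕0⊕1⊕0⊕0⊕0⊕0⊕0⊕1⊕1⊕0 = 0
Codeword b1..b31 = 1001110101001010001110100000110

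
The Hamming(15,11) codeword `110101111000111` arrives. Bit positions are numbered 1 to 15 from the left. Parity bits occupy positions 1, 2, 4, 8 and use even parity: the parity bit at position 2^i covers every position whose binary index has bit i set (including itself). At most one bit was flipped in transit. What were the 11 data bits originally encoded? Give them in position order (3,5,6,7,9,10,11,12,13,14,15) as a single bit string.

s1: b1⊕b3⊕b5⊕b7⊕b9⊕b11⊕b13⊕b15 = 1⊕0⊕0⊕1⊕1⊕0⊕1⊕1 = 1
s2: b2⊕b3⊕b6⊕b7⊕b10⊕b11⊕b14⊕b15 = 1⊕0⊕1⊕1⊕0⊕0⊕1⊕1 = 1
s4: b4⊕b5⊕b6⊕b7⊕b12⊕b13⊕b14⊕b15 = 1⊕0⊕1⊕1⊕0⊕1⊕1⊕1 = 0
s8: b8⊕b9⊕b10⊕b11⊕b12⊕b13⊕b14⊕b15 = 1⊕1⊕0⊕0⊕0⊕1⊕1⊕1 = 1
Syndrome (s8...s1) = 1011 → position 11.
Flip bit 11: corrected codeword = 110101111010111
Data bits at positions 3,5,6,7,9,10,11,12,13,14,15: 00111010111

00111010111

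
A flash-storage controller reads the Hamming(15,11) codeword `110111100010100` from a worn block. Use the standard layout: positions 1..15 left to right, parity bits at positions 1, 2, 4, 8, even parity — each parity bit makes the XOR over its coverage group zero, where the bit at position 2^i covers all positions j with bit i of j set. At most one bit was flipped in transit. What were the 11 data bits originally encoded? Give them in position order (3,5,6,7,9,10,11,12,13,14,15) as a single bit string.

s1: b1⊕b3⊕b5⊕b7⊕b9⊕b11⊕b13⊕b15 = 1⊕0⊕1⊕1⊕0⊕1⊕1⊕0 = 1
s2: b2⊕b3⊕b6⊕b7⊕b10⊕b11⊕b14⊕b15 = 1⊕0⊕1⊕1⊕0⊕1⊕0⊕0 = 0
s4: b4⊕b5⊕b6⊕b7⊕b12⊕b13⊕b14⊕b15 = 1⊕1⊕1⊕1⊕0⊕1⊕0⊕0 = 1
s8: b8⊕b9⊕b10⊕b11⊕b12⊕b13⊕b14⊕b15 = 0⊕0⊕0⊕1⊕0⊕1⊕0⊕0 = 0
Syndrome (s8...s1) = 0101 → position 5.
Flip bit 5: corrected codeword = 110101100010100
Data bits at positions 3,5,6,7,9,10,11,12,13,14,15: 00110010100

00110010100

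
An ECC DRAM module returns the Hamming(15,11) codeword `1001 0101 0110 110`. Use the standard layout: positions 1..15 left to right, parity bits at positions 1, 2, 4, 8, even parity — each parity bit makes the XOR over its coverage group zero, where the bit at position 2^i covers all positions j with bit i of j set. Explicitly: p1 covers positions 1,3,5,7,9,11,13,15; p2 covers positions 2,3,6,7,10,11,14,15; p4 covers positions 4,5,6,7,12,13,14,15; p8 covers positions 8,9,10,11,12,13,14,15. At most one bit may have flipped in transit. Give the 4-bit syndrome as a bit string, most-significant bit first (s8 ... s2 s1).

1001

s1: b1⊕b3⊕b5⊕b7⊕b9⊕b11⊕b13⊕b15 = 1⊕0⊕0⊕0⊕0⊕1⊕1⊕0 = 1
s2: b2⊕b3⊕b6⊕b7⊕b10⊕b11⊕b14⊕b15 = 0⊕0⊕1⊕0⊕1⊕1⊕1⊕0 = 0
s4: b4⊕b5⊕b6⊕b7⊕b12⊕b13⊕b14⊕b15 = 1⊕0⊕1⊕0⊕0⊕1⊕1⊕0 = 0
s8: b8⊕b9⊕b10⊕b11⊕b12⊕b13⊕b14⊕b15 = 1⊕0⊕1⊕1⊕0⊕1⊕1⊕0 = 1
Syndrome (s8...s1) = 1001 → position 9.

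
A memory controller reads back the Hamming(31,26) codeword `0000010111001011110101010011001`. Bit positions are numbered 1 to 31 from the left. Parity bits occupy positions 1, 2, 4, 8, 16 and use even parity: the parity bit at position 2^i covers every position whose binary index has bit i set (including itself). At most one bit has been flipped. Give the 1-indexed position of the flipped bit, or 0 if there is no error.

s1: b1⊕b3⊕b5⊕b7⊕b9⊕b11⊕b13⊕b15⊕b17⊕b19⊕b21⊕b23⊕b25⊕b27⊕b29⊕b31 = 0⊕0⊕0⊕0⊕1⊕0⊕1⊕1⊕1⊕0⊕0⊕0⊕0⊕1⊕0⊕1 = 0
s2: b2⊕b3⊕b6⊕b7⊕b10⊕b11⊕b14⊕b15⊕b18⊕b19⊕b22⊕b23⊕b26⊕b27⊕b30⊕b31 = 0⊕0⊕1⊕0⊕1⊕0⊕0⊕1⊕1⊕0⊕1⊕0⊕0⊕1⊕0⊕1 = 1
s4: b4⊕b5⊕b6⊕b7⊕b12⊕b13⊕b14⊕b15⊕b20⊕b21⊕b22⊕b23⊕b28⊕b29⊕b30⊕b31 = 0⊕0⊕1⊕0⊕0⊕1⊕0⊕1⊕1⊕0⊕1⊕0⊕1⊕0⊕0⊕1 = 1
s8: b8⊕b9⊕b10⊕b11⊕b12⊕b13⊕b14⊕b15⊕b24⊕b25⊕b26⊕b27⊕b28⊕b29⊕b30⊕b31 = 1⊕1⊕1⊕0⊕0⊕1⊕0⊕1⊕1⊕0⊕0⊕1⊕1⊕0⊕0⊕1 = 1
s16: b16⊕b17⊕b18⊕b19⊕b20⊕b21⊕b22⊕b23⊕b24⊕b25⊕b26⊕b27⊕b28⊕b29⊕b30⊕b31 = 1⊕1⊕1⊕0⊕1⊕0⊕1⊕0⊕1⊕0⊕0⊕1⊕1⊕0⊕0⊕1 = 1
Syndrome (s16...s1) = 11110 → position 30.

30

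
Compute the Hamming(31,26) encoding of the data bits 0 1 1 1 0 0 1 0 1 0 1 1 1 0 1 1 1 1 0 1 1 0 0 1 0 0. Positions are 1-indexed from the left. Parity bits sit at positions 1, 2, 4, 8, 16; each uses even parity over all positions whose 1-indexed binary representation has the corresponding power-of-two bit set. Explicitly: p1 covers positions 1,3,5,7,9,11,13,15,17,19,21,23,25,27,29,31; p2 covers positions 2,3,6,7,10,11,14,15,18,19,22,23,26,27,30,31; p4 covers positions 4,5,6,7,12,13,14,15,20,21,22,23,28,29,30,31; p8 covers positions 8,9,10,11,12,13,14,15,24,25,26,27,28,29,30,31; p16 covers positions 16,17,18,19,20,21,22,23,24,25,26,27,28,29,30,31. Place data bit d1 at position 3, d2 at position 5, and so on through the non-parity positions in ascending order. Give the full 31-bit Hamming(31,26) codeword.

Place data bits at non-power-of-two positions: b3=0, b5=1, b6=1, b7=1, b9=0, b10=0, b11=1, b12=0, b13=1, b14=0, b15=1, b17=1, b18=1, b19=0, b20=1, b21=1, b22=1, b23=1, b24=0, b25=1, b26=1, b27=0, b28=0, b29=1, b30=0, b31=0.
p1 = XOR of data positions {3,5,7,9,11,13,15,17,19,21,23,25,27,29,31} = 0⊕1⊕1⊕0⊕1⊕1⊕1⊕1⊕0⊕1⊕1⊕1⊕0⊕1⊕0 = 0
p2 = XOR of data positions {3,6,7,10,11,14,15,18,19,22,23,26,27,30,31} = 0⊕1⊕1⊕0⊕1⊕0⊕1⊕1⊕0⊕1⊕1⊕1⊕0⊕0⊕0 = 0
p4 = XOR of data positions {5,6,7,12,13,14,15,20,21,22,23,28,29,30,31} = 1⊕1⊕1⊕0⊕1⊕0⊕1⊕1⊕1⊕1⊕1⊕0⊕1⊕0⊕0 = 0
p8 = XOR of data positions {9,10,11,12,13,14,15,24,25,26,27,28,29,30,31} = 0⊕0⊕1⊕0⊕1⊕0⊕1⊕0⊕1⊕1⊕0⊕0⊕1⊕0⊕0 = 0
p16 = XOR of data positions {17,18,19,20,21,22,23,24,25,26,27,28,29,30,31} = 1⊕1⊕0⊕1⊕1⊕1⊕1⊕0⊕1⊕1⊕0⊕0⊕1⊕0⊕0 = 1
Codeword b1..b31 = 0000111000101011110111101100100

0000111000101011110111101100100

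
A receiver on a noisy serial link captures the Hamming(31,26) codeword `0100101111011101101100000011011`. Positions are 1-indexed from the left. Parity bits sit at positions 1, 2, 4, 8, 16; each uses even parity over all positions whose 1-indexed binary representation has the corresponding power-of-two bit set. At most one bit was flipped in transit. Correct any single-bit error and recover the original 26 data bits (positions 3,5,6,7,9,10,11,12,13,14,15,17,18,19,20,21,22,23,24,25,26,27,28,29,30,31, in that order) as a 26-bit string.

s1: b1⊕b3⊕b5⊕b7⊕b9⊕b11⊕b13⊕b15⊕b17⊕b19⊕b21⊕b23⊕b25⊕b27⊕b29⊕b31 = 0⊕0⊕1⊕1⊕1⊕0⊕1⊕0⊕1⊕1⊕0⊕0⊕0⊕1⊕0⊕1 = 0
s2: b2⊕b3⊕b6⊕b7⊕b10⊕b11⊕b14⊕b15⊕b18⊕b19⊕b22⊕b23⊕b26⊕b27⊕b30⊕b31 = 1⊕0⊕0⊕1⊕1⊕0⊕1⊕0⊕0⊕1⊕0⊕0⊕0⊕1⊕1⊕1 = 0
s4: b4⊕b5⊕b6⊕b7⊕b12⊕b13⊕b14⊕b15⊕b20⊕b21⊕b22⊕b23⊕b28⊕b29⊕b30⊕b31 = 0⊕1⊕0⊕1⊕1⊕1⊕1⊕0⊕1⊕0⊕0⊕0⊕1⊕0⊕1⊕1 = 1
s8: b8⊕b9⊕b10⊕b11⊕b12⊕b13⊕b14⊕b15⊕b24⊕b25⊕b26⊕b27⊕b28⊕b29⊕b30⊕b31 = 1⊕1⊕1⊕0⊕1⊕1⊕1⊕0⊕0⊕0⊕0⊕1⊕1⊕0⊕1⊕1 = 0
s16: b16⊕b17⊕b18⊕b19⊕b20⊕b21⊕b22⊕b23⊕b24⊕b25⊕b26⊕b27⊕b28⊕b29⊕b30⊕b31 = 1⊕1⊕0⊕1⊕1⊕0⊕0⊕0⊕0⊕0⊕0⊕1⊕1⊕0⊕1⊕1 = 0
Syndrome (s16...s1) = 00100 → position 4.
Flip bit 4: corrected codeword = 0101101111011101101100000011011
Data bits at positions 3,5,6,7,9,10,11,12,13,14,15,17,18,19,20,21,22,23,24,25,26,27,28,29,30,31: 01011101110101100000011011

01011101110101100000011011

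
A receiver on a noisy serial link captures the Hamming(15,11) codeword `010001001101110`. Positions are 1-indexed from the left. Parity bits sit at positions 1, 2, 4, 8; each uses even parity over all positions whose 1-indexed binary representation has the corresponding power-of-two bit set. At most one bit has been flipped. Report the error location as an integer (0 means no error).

8

s1: b1⊕b3⊕b5⊕b7⊕b9⊕b11⊕b13⊕b15 = 0⊕0⊕0⊕0⊕1⊕0⊕1⊕0 = 0
s2: b2⊕b3⊕b6⊕b7⊕b10⊕b11⊕b14⊕b15 = 1⊕0⊕1⊕0⊕1⊕0⊕1⊕0 = 0
s4: b4⊕b5⊕b6⊕b7⊕b12⊕b13⊕b14⊕b15 = 0⊕0⊕1⊕0⊕1⊕1⊕1⊕0 = 0
s8: b8⊕b9⊕b10⊕b11⊕b12⊕b13⊕b14⊕b15 = 0⊕1⊕1⊕0⊕1⊕1⊕1⊕0 = 1
Syndrome (s8...s1) = 1000 → position 8.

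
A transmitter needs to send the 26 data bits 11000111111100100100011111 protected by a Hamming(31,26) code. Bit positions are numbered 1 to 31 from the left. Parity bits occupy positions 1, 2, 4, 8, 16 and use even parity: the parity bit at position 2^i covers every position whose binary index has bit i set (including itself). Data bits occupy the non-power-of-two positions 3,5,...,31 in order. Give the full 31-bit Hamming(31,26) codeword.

0111100101111110100100100011111

Place data bits at non-power-of-two positions: b3=1, b5=1, b6=0, b7=0, b9=0, b10=1, b11=1, b12=1, b13=1, b14=1, b15=1, b17=1, b18=0, b19=0, b20=1, b21=0, b22=0, b23=1, b24=0, b25=0, b26=0, b27=1, b28=1, b29=1, b30=1, b31=1.
p1 = XOR of data positions {3,5,7,9,11,13,15,17,19,21,23,25,27,29,31} = 1⊕1⊕0⊕0⊕1⊕1⊕1⊕1⊕0⊕0⊕1⊕0⊕1⊕1⊕1 = 0
p2 = XOR of data positions {3,6,7,10,11,14,15,18,19,22,23,26,27,30,31} = 1⊕0⊕0⊕1⊕1⊕1⊕1⊕0⊕0⊕0⊕1⊕0⊕1⊕1⊕1 = 1
p4 = XOR of data positions {5,6,7,12,13,14,15,20,21,22,23,28,29,30,31} = 1⊕0⊕0⊕1⊕1⊕1⊕1⊕1⊕0⊕0⊕1⊕1⊕1⊕1⊕1 = 1
p8 = XOR of data positions {9,10,11,12,13,14,15,24,25,26,27,28,29,30,31} = 0⊕1⊕1⊕1⊕1⊕1⊕1⊕0⊕0⊕0⊕1⊕1⊕1⊕1⊕1 = 1
p16 = XOR of data positions {17,18,19,20,21,22,23,24,25,26,27,28,29,30,31} = 1⊕0⊕0⊕1⊕0⊕0⊕1⊕0⊕0⊕0⊕1⊕1⊕1⊕1⊕1 = 0
Codeword b1..b31 = 0111100101111110100100100011111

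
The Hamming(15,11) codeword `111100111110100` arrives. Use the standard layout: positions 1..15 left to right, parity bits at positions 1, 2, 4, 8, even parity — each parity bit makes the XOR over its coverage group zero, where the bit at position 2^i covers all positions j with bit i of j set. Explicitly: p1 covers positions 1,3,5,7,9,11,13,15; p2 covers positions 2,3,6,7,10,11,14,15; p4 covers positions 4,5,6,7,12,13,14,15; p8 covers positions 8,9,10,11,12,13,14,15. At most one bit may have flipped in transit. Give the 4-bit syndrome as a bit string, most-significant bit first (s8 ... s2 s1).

s1: b1⊕b3⊕b5⊕b7⊕b9⊕b11⊕b13⊕b15 = 1⊕1⊕0⊕1⊕1⊕1⊕1⊕0 = 0
s2: b2⊕b3⊕b6⊕b7⊕b10⊕b11⊕b14⊕b15 = 1⊕1⊕0⊕1⊕1⊕1⊕0⊕0 = 1
s4: b4⊕b5⊕b6⊕b7⊕b12⊕b13⊕b14⊕b15 = 1⊕0⊕0⊕1⊕0⊕1⊕0⊕0 = 1
s8: b8⊕b9⊕b10⊕b11⊕b12⊕b13⊕b14⊕b15 = 1⊕1⊕1⊕1⊕0⊕1⊕0⊕0 = 1
Syndrome (s8...s1) = 1110 → position 14.

1110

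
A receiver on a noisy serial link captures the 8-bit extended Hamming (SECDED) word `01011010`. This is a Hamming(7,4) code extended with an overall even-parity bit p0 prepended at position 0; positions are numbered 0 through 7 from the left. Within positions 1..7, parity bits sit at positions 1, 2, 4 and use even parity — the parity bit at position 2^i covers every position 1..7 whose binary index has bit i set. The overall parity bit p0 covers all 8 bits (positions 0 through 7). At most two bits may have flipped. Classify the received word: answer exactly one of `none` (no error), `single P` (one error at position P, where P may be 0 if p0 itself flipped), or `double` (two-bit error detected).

none

s1: b1⊕b3⊕b5⊕b7 = 1⊕1⊕0⊕0 = 0
s2: b2⊕b3⊕b6⊕b7 = 0⊕1⊕1⊕0 = 0
s4: b4⊕b5⊕b6⊕b7 = 1⊕0⊕1⊕0 = 0
Syndrome (s4...s1) = 000 → position 0 (no error).
Overall parity (XOR of all 8 bits, including p0): 0⊕1⊕0⊕1⊕1⊕0⊕1⊕0 = 0
Overall=0, syndrome position=0 → no error.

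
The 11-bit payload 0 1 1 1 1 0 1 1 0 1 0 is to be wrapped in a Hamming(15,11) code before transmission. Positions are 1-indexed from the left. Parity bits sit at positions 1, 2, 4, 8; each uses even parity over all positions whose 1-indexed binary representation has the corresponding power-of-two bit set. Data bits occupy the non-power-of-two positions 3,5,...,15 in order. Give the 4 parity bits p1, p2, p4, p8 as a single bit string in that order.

Place data bits at non-power-of-two positions: b3=0, b5=1, b6=1, b7=1, b9=1, b10=0, b11=1, b12=1, b13=0, b14=1, b15=0.
p1 = XOR of data positions {3,5,7,9,11,13,15} = 0⊕1⊕1⊕1⊕1⊕0⊕0 = 0
p2 = XOR of data positions {3,6,7,10,11,14,15} = 0⊕1⊕1⊕0⊕1⊕1⊕0 = 0
p4 = XOR of data positions {5,6,7,12,13,14,15} = 1⊕1⊕1⊕1⊕0⊕1⊕0 = 1
p8 = XOR of data positions {9,10,11,12,13,14,15} = 1⊕0⊕1⊕1⊕0⊕1⊕0 = 0
Parity bits p1,p2,p4,p8 = 0010

0010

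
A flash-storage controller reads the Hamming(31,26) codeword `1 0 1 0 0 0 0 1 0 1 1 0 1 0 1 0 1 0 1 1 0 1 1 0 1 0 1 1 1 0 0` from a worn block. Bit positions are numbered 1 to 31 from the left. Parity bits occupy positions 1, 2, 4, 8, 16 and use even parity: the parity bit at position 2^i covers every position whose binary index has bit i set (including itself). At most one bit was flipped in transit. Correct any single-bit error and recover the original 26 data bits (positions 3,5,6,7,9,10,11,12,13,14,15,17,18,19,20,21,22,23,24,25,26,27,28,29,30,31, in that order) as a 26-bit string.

s1: b1⊕b3⊕b5⊕b7⊕b9⊕b11⊕b13⊕b15⊕b17⊕b19⊕b21⊕b23⊕b25⊕b27⊕b29⊕b31 = 1⊕1⊕0⊕0⊕0⊕1⊕1⊕1⊕1⊕1⊕0⊕1⊕1⊕1⊕1⊕0 = 1
s2: b2⊕b3⊕b6⊕b7⊕b10⊕b11⊕b14⊕b15⊕b18⊕b19⊕b22⊕b23⊕b26⊕b27⊕b30⊕b31 = 0⊕1⊕0⊕0⊕1⊕1⊕0⊕1⊕0⊕1⊕1⊕1⊕0⊕1⊕0⊕0 = 0
s4: b4⊕b5⊕b6⊕b7⊕b12⊕b13⊕b14⊕b15⊕b20⊕b21⊕b22⊕b23⊕b28⊕b29⊕b30⊕b31 = 0⊕0⊕0⊕0⊕0⊕1⊕0⊕1⊕1⊕0⊕1⊕1⊕1⊕1⊕0⊕0 = 1
s8: b8⊕b9⊕b10⊕b11⊕b12⊕b13⊕b14⊕b15⊕b24⊕b25⊕b26⊕b27⊕b28⊕b29⊕b30⊕b31 = 1⊕0⊕1⊕1⊕0⊕1⊕0⊕1⊕0⊕1⊕0⊕1⊕1⊕1⊕0⊕0 = 1
s16: b16⊕b17⊕b18⊕b19⊕b20⊕b21⊕b22⊕b23⊕b24⊕b25⊕b26⊕b27⊕b28⊕b29⊕b30⊕b31 = 0⊕1⊕0⊕1⊕1⊕0⊕1⊕1⊕0⊕1⊕0⊕1⊕1⊕1⊕0⊕0 = 1
Syndrome (s16...s1) = 11101 → position 29.
Flip bit 29: corrected codeword = 1010000101101010101101101011000
Data bits at positions 3,5,6,7,9,10,11,12,13,14,15,17,18,19,20,21,22,23,24,25,26,27,28,29,30,31: 10000110101101101101011000

10000110101101101101011000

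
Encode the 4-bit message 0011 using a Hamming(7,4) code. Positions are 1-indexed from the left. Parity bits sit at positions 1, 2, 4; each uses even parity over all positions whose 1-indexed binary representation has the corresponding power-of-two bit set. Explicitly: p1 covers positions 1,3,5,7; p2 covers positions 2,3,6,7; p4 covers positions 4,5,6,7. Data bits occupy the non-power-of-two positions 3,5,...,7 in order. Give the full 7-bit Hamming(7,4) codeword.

Place data bits at non-power-of-two positions: b3=0, b5=0, b6=1, b7=1.
p1 = XOR of data positions {3,5,7} = 0⊕0⊕1 = 1
p2 = XOR of data positions {3,6,7} = 0⊕1⊕1 = 0
p4 = XOR of data positions {5,6,7} = 0⊕1⊕1 = 0
Codeword b1..b7 = 1000011

1000011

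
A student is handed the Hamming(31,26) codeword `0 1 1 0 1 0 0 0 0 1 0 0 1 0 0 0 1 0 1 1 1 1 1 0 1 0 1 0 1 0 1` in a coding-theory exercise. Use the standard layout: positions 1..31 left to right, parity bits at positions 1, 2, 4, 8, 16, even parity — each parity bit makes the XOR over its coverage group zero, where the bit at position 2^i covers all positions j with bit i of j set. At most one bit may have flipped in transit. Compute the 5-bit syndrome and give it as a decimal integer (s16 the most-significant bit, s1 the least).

1

s1: b1⊕b3⊕b5⊕b7⊕b9⊕b11⊕b13⊕b15⊕b17⊕b19⊕b21⊕b23⊕b25⊕b27⊕b29⊕b31 = 0⊕1⊕1⊕0⊕0⊕0⊕1⊕0⊕1⊕1⊕1⊕1⊕1⊕1⊕1⊕1 = 1
s2: b2⊕b3⊕b6⊕b7⊕b10⊕b11⊕b14⊕b15⊕b18⊕b19⊕b22⊕b23⊕b26⊕b27⊕b30⊕b31 = 1⊕1⊕0⊕0⊕1⊕0⊕0⊕0⊕0⊕1⊕1⊕1⊕0⊕1⊕0⊕1 = 0
s4: b4⊕b5⊕b6⊕b7⊕b12⊕b13⊕b14⊕b15⊕b20⊕b21⊕b22⊕b23⊕b28⊕b29⊕b30⊕b31 = 0⊕1⊕0⊕0⊕0⊕1⊕0⊕0⊕1⊕1⊕1⊕1⊕0⊕1⊕0⊕1 = 0
s8: b8⊕b9⊕b10⊕b11⊕b12⊕b13⊕b14⊕b15⊕b24⊕b25⊕b26⊕b27⊕b28⊕b29⊕b30⊕b31 = 0⊕0⊕1⊕0⊕0⊕1⊕0⊕0⊕0⊕1⊕0⊕1⊕0⊕1⊕0⊕1 = 0
s16: b16⊕b17⊕b18⊕b19⊕b20⊕b21⊕b22⊕b23⊕b24⊕b25⊕b26⊕b27⊕b28⊕b29⊕b30⊕b31 = 0⊕1⊕0⊕1⊕1⊕1⊕1⊕1⊕0⊕1⊕0⊕1⊕0⊕1⊕0⊕1 = 0
Syndrome (s16...s1) = 00001 → position 1.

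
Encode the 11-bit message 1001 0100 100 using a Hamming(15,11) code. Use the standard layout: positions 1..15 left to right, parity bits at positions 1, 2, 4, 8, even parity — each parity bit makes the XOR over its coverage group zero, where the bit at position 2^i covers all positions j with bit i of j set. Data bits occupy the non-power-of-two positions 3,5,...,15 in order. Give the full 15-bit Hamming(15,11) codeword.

111000100100100

Place data bits at non-power-of-two positions: b3=1, b5=0, b6=0, b7=1, b9=0, b10=1, b11=0, b12=0, b13=1, b14=0, b15=0.
p1 = XOR of data positions {3,5,7,9,11,13,15} = 1⊕0⊕1⊕0⊕0⊕1⊕0 = 1
p2 = XOR of data positions {3,6,7,10,11,14,15} = 1⊕0⊕1⊕1⊕0⊕0⊕0 = 1
p4 = XOR of data positions {5,6,7,12,13,14,15} = 0⊕0⊕1⊕0⊕1⊕0⊕0 = 0
p8 = XOR of data positions {9,10,11,12,13,14,15} = 0⊕1⊕0⊕0⊕1⊕0⊕0 = 0
Codeword b1..b15 = 111000100100100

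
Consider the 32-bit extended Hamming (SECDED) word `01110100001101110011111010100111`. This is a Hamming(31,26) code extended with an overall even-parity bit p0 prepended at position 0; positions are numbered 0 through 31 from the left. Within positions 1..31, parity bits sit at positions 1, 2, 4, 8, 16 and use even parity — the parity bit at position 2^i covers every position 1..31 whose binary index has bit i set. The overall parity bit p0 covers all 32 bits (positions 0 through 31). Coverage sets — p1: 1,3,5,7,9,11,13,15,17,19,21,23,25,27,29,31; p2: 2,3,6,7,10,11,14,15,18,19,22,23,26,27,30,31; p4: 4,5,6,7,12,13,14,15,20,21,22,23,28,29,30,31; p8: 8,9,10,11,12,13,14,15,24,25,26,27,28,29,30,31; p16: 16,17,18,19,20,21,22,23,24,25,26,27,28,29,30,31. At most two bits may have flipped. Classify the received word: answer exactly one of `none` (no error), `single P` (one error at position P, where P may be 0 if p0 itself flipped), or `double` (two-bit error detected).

s1: b1⊕b3⊕b5⊕b7⊕b9⊕b11⊕b13⊕b15⊕b17⊕b19⊕b21⊕b23⊕b25⊕b27⊕b29⊕b31 = 1⊕1⊕1⊕0⊕0⊕1⊕1⊕1⊕0⊕1⊕1⊕0⊕0⊕0⊕1⊕1 = 0
s2: b2⊕b3⊕b6⊕b7⊕b10⊕b11⊕b14⊕b15⊕b18⊕b19⊕b22⊕b23⊕b26⊕b27⊕b30⊕b31 = 1⊕1⊕0⊕0⊕1⊕1⊕1⊕1⊕1⊕1⊕1⊕0⊕1⊕0⊕1⊕1 = 0
s4: b4⊕b5⊕b6⊕b7⊕b12⊕b13⊕b14⊕b15⊕b20⊕b21⊕b22⊕b23⊕b28⊕b29⊕b30⊕b31 = 0⊕1⊕0⊕0⊕0⊕1⊕1⊕1⊕1⊕1⊕1⊕0⊕0⊕1⊕1⊕1 = 0
s8: b8⊕b9⊕b10⊕b11⊕b12⊕b13⊕b14⊕b15⊕b24⊕b25⊕b26⊕b27⊕b28⊕b29⊕b30⊕b31 = 0⊕0⊕1⊕1⊕0⊕1⊕1⊕1⊕1⊕0⊕1⊕0⊕0⊕1⊕1⊕1 = 0
s16: b16⊕b17⊕b18⊕b19⊕b20⊕b21⊕b22⊕b23⊕b24⊕b25⊕b26⊕b27⊕b28⊕b29⊕b30⊕b31 = 0⊕0⊕1⊕1⊕1⊕1⊕1⊕0⊕1⊕0⊕1⊕0⊕0⊕1⊕1⊕1 = 0
Syndrome (s16...s1) = 00000 → position 0 (no error).
Overall parity (XOR of all 32 bits, including p0): 0⊕1⊕1⊕1⊕0⊕1⊕0⊕0⊕0⊕0⊕1⊕1⊕0⊕1⊕1⊕1⊕0⊕0⊕1⊕1⊕1⊕1⊕1⊕0⊕1⊕0⊕1⊕0⊕0⊕1⊕1⊕1 = 1
Overall=1, syndrome position=0 → single-bit error at position 0.

single 0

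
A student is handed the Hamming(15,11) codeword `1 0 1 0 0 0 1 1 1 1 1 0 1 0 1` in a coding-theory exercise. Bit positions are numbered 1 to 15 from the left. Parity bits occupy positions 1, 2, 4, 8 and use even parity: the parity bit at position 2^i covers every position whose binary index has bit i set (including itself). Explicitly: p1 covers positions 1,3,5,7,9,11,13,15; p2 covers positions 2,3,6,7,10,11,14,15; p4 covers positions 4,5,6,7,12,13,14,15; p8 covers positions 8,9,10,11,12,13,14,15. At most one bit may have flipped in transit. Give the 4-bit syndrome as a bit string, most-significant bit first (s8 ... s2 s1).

s1: b1⊕b3⊕b5⊕b7⊕b9⊕b11⊕b13⊕b15 = 1⊕1⊕0⊕1⊕1⊕1⊕1⊕1 = 1
s2: b2⊕b3⊕b6⊕b7⊕b10⊕b11⊕b14⊕b15 = 0⊕1⊕0⊕1⊕1⊕1⊕0⊕1 = 1
s4: b4⊕b5⊕b6⊕b7⊕b12⊕b13⊕b14⊕b15 = 0⊕0⊕0⊕1⊕0⊕1⊕0⊕1 = 1
s8: b8⊕b9⊕b10⊕b11⊕b12⊕b13⊕b14⊕b15 = 1⊕1⊕1⊕1⊕0⊕1⊕0⊕1 = 0
Syndrome (s8...s1) = 0111 → position 7.

0111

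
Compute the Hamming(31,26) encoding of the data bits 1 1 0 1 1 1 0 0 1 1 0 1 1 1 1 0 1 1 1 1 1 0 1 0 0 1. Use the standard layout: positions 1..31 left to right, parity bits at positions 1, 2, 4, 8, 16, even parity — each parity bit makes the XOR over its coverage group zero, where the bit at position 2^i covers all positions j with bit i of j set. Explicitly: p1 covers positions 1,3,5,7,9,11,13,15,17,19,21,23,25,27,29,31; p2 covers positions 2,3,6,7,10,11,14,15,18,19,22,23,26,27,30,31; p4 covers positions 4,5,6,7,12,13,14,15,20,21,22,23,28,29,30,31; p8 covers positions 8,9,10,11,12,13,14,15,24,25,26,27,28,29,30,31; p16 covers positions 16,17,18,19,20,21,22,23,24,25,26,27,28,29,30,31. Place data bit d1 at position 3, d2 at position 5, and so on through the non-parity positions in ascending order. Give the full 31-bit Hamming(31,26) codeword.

0011101111001101111101111101001

Place data bits at non-power-of-two positions: b3=1, b5=1, b6=0, b7=1, b9=1, b10=1, b11=0, b12=0, b13=1, b14=1, b15=0, b17=1, b18=1, b19=1, b20=1, b21=0, b22=1, b23=1, b24=1, b25=1, b26=1, b27=0, b28=1, b29=0, b30=0, b31=1.
p1 = XOR of data positions {3,5,7,9,11,13,15,17,19,21,23,25,27,29,31} = 1⊕1⊕1⊕1⊕0⊕1⊕0⊕1⊕1⊕0⊕1⊕1⊕0⊕0⊕1 = 0
p2 = XOR of data positions {3,6,7,10,11,14,15,18,19,22,23,26,27,30,31} = 1⊕0⊕1⊕1⊕0⊕1⊕0⊕1⊕1⊕1⊕1⊕1⊕0⊕0⊕1 = 0
p4 = XOR of data positions {5,6,7,12,13,14,15,20,21,22,23,28,29,30,31} = 1⊕0⊕1⊕0⊕1⊕1⊕0⊕1⊕0⊕1⊕1⊕1⊕0⊕0⊕1 = 1
p8 = XOR of data positions {9,10,11,12,13,14,15,24,25,26,27,28,29,30,31} = 1⊕1⊕0⊕0⊕1⊕1⊕0⊕1⊕1⊕1⊕0⊕1⊕0⊕0⊕1 = 1
p16 = XOR of data positions {17,18,19,20,21,22,23,24,25,26,27,28,29,30,31} = 1⊕1⊕1⊕1⊕0⊕1⊕1⊕1⊕1⊕1⊕0⊕1⊕0⊕0⊕1 = 1
Codeword b1..b31 = 0011101111001101111101111101001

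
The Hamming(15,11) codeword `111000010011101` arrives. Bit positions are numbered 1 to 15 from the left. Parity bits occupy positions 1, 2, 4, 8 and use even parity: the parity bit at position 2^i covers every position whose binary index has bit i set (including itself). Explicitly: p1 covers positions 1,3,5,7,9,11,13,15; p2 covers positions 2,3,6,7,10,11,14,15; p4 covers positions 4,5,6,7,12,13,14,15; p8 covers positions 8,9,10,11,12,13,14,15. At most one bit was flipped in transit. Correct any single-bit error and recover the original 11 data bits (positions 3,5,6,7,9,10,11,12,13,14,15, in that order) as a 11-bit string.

10000011001

s1: b1⊕b3⊕b5⊕b7⊕b9⊕b11⊕b13⊕b15 = 1⊕1⊕0⊕0⊕0⊕1⊕1⊕1 = 1
s2: b2⊕b3⊕b6⊕b7⊕b10⊕b11⊕b14⊕b15 = 1⊕1⊕0⊕0⊕0⊕1⊕0⊕1 = 0
s4: b4⊕b5⊕b6⊕b7⊕b12⊕b13⊕b14⊕b15 = 0⊕0⊕0⊕0⊕1⊕1⊕0⊕1 = 1
s8: b8⊕b9⊕b10⊕b11⊕b12⊕b13⊕b14⊕b15 = 1⊕0⊕0⊕1⊕1⊕1⊕0⊕1 = 1
Syndrome (s8...s1) = 1101 → position 13.
Flip bit 13: corrected codeword = 111000010011001
Data bits at positions 3,5,6,7,9,10,11,12,13,14,15: 10000011001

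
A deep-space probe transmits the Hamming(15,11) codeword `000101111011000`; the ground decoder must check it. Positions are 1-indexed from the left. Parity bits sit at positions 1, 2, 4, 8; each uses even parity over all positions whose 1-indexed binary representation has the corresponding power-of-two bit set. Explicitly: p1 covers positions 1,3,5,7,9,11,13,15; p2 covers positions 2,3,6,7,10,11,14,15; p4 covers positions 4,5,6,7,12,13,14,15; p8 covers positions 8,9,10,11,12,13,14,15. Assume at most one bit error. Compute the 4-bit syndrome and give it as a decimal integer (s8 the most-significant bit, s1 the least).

s1: b1⊕b3⊕b5⊕b7⊕b9⊕b11⊕b13⊕b15 = 0⊕0⊕0⊕1⊕1⊕1⊕0⊕0 = 1
s2: b2⊕b3⊕b6⊕b7⊕b10⊕b11⊕b14⊕b15 = 0⊕0⊕1⊕1⊕0⊕1⊕0⊕0 = 1
s4: b4⊕b5⊕b6⊕b7⊕b12⊕b13⊕b14⊕b15 = 1⊕0⊕1⊕1⊕1⊕0⊕0⊕0 = 0
s8: b8⊕b9⊕b10⊕b11⊕b12⊕b13⊕b14⊕b15 = 1⊕1⊕0⊕1⊕1⊕0⊕0⊕0 = 0
Syndrome (s8...s1) = 0011 → position 3.

3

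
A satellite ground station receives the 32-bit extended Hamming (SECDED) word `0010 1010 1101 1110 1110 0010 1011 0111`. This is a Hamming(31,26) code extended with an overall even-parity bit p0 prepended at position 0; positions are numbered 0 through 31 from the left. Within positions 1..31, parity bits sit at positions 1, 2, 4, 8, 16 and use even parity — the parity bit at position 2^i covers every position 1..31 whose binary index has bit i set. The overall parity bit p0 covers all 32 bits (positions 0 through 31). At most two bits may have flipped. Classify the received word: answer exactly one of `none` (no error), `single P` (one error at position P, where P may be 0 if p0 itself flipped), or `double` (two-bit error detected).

s1: b1⊕b3⊕b5⊕b7⊕b9⊕b11⊕b13⊕b15⊕b17⊕b19⊕b21⊕b23⊕b25⊕b27⊕b29⊕b31 = 0⊕0⊕0⊕0⊕1⊕1⊕1⊕0⊕1⊕0⊕0⊕0⊕0⊕1⊕1⊕1 = 1
s2: b2⊕b3⊕b6⊕b7⊕b10⊕b11⊕b14⊕b15⊕b18⊕b19⊕b22⊕b23⊕b26⊕b27⊕b30⊕b31 = 1⊕0⊕1⊕0⊕0⊕1⊕1⊕0⊕1⊕0⊕1⊕0⊕1⊕1⊕1⊕1 = 0
s4: b4⊕b5⊕b6⊕b7⊕b12⊕b13⊕b14⊕b15⊕b20⊕b21⊕b22⊕b23⊕b28⊕b29⊕b30⊕b31 = 1⊕0⊕1⊕0⊕1⊕1⊕1⊕0⊕0⊕0⊕1⊕0⊕0⊕1⊕1⊕1 = 1
s8: b8⊕b9⊕b10⊕b11⊕b12⊕b13⊕b14⊕b15⊕b24⊕b25⊕b26⊕b27⊕b28⊕b29⊕b30⊕b31 = 1⊕1⊕0⊕1⊕1⊕1⊕1⊕0⊕1⊕0⊕1⊕1⊕0⊕1⊕1⊕1 = 0
s16: b16⊕b17⊕b18⊕b19⊕b20⊕b21⊕b22⊕b23⊕b24⊕b25⊕b26⊕b27⊕b28⊕b29⊕b30⊕b31 = 1⊕1⊕1⊕0⊕0⊕0⊕1⊕0⊕1⊕0⊕1⊕1⊕0⊕1⊕1⊕1 = 0
Syndrome (s16...s1) = 00101 → position 5.
Overall parity (XOR of all 32 bits, including p0): 0⊕0⊕1⊕0⊕1⊕0⊕1⊕0⊕1⊕1⊕0⊕1⊕1⊕1⊕1⊕0⊕1⊕1⊕1⊕0⊕0⊕0⊕1⊕0⊕1⊕0⊕1⊕1⊕0⊕1⊕1⊕1 = 1
Overall=1, syndrome position=5 → single-bit error at position 5.

single 5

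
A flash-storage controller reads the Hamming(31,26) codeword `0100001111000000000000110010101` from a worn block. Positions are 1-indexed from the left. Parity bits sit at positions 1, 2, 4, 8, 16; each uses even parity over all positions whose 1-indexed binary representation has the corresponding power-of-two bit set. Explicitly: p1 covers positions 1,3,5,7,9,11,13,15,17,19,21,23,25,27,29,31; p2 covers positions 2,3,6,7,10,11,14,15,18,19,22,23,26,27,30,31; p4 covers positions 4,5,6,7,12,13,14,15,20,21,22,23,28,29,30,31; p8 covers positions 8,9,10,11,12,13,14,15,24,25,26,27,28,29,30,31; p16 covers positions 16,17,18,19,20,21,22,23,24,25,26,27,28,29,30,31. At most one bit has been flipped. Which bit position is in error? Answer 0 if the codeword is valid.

24

s1: b1⊕b3⊕b5⊕b7⊕b9⊕b11⊕b13⊕b15⊕b17⊕b19⊕b21⊕b23⊕b25⊕b27⊕b29⊕b31 = 0⊕0⊕0⊕1⊕1⊕0⊕0⊕0⊕0⊕0⊕0⊕1⊕0⊕1⊕1⊕1 = 0
s2: b2⊕b3⊕b6⊕b7⊕b10⊕b11⊕b14⊕b15⊕b18⊕b19⊕b22⊕b23⊕b26⊕b27⊕b30⊕b31 = 1⊕0⊕0⊕1⊕1⊕0⊕0⊕0⊕0⊕0⊕0⊕1⊕0⊕1⊕0⊕1 = 0
s4: b4⊕b5⊕b6⊕b7⊕b12⊕b13⊕b14⊕b15⊕b20⊕b21⊕b22⊕b23⊕b28⊕b29⊕b30⊕b31 = 0⊕0⊕0⊕1⊕0⊕0⊕0⊕0⊕0⊕0⊕0⊕1⊕0⊕1⊕0⊕1 = 0
s8: b8⊕b9⊕b10⊕b11⊕b12⊕b13⊕b14⊕b15⊕b24⊕b25⊕b26⊕b27⊕b28⊕b29⊕b30⊕b31 = 1⊕1⊕1⊕0⊕0⊕0⊕0⊕0⊕1⊕0⊕0⊕1⊕0⊕1⊕0⊕1 = 1
s16: b16⊕b17⊕b18⊕b19⊕b20⊕b21⊕b22⊕b23⊕b24⊕b25⊕b26⊕b27⊕b28⊕b29⊕b30⊕b31 = 0⊕0⊕0⊕0⊕0⊕0⊕0⊕1⊕1⊕0⊕0⊕1⊕0⊕1⊕0⊕1 = 1
Syndrome (s16...s1) = 11000 → position 24.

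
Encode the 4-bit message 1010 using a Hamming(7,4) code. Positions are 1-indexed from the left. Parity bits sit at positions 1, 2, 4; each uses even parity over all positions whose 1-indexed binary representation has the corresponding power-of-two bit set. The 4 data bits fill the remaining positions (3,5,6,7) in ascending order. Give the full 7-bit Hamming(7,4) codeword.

Place data bits at non-power-of-two positions: b3=1, b5=0, b6=1, b7=0.
p1 = XOR of data positions {3,5,7} = 1⊕0⊕0 = 1
p2 = XOR of data positions {3,6,7} = 1⊕1⊕0 = 0
p4 = XOR of data positions {5,6,7} = 0⊕1⊕0 = 1
Codeword b1..b7 = 1011010

1011010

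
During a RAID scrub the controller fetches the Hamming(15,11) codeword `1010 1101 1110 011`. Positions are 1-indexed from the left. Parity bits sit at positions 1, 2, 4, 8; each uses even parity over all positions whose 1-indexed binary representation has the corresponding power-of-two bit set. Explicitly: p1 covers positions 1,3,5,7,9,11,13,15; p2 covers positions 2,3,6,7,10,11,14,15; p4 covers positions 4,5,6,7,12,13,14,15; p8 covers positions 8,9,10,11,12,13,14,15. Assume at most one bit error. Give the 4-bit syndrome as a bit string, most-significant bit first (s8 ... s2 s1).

0000

s1: b1⊕b3⊕b5⊕b7⊕b9⊕b11⊕b13⊕b15 = 1⊕1⊕1⊕0⊕1⊕1⊕0⊕1 = 0
s2: b2⊕b3⊕b6⊕b7⊕b10⊕b11⊕b14⊕b15 = 0⊕1⊕1⊕0⊕1⊕1⊕1⊕1 = 0
s4: b4⊕b5⊕b6⊕b7⊕b12⊕b13⊕b14⊕b15 = 0⊕1⊕1⊕0⊕0⊕0⊕1⊕1 = 0
s8: b8⊕b9⊕b10⊕b11⊕b12⊕b13⊕b14⊕b15 = 1⊕1⊕1⊕1⊕0⊕0⊕1⊕1 = 0
Syndrome (s8...s1) = 0000 → position 0 (no error).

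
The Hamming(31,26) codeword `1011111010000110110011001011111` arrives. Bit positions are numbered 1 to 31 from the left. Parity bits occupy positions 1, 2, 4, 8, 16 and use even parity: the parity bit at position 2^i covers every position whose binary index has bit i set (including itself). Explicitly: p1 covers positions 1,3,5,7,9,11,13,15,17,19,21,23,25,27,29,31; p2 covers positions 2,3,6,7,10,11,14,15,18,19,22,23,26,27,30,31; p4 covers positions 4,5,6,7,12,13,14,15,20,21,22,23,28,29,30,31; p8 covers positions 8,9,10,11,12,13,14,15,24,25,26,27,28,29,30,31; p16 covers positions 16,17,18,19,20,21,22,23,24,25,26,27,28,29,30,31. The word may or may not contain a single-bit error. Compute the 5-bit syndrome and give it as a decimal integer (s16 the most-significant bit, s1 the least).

s1: b1⊕b3⊕b5⊕b7⊕b9⊕b11⊕b13⊕b15⊕b17⊕b19⊕b21⊕b23⊕b25⊕b27⊕b29⊕b31 = 1⊕1⊕1⊕1⊕1⊕0⊕0⊕1⊕1⊕0⊕1⊕0⊕1⊕1⊕1⊕1 = 0
s2: b2⊕b3⊕b6⊕b7⊕b10⊕b11⊕b14⊕b15⊕b18⊕b19⊕b22⊕b23⊕b26⊕b27⊕b30⊕b31 = 0⊕1⊕1⊕1⊕0⊕0⊕1⊕1⊕1⊕0⊕1⊕0⊕0⊕1⊕1⊕1 = 0
s4: b4⊕b5⊕b6⊕b7⊕b12⊕b13⊕b14⊕b15⊕b20⊕b21⊕b22⊕b23⊕b28⊕b29⊕b30⊕b31 = 1⊕1⊕1⊕1⊕0⊕0⊕1⊕1⊕0⊕1⊕1⊕0⊕1⊕1⊕1⊕1 = 0
s8: b8⊕b9⊕b10⊕b11⊕b12⊕b13⊕b14⊕b15⊕b24⊕b25⊕b26⊕b27⊕b28⊕b29⊕b30⊕b31 = 0⊕1⊕0⊕0⊕0⊕0⊕1⊕1⊕0⊕1⊕0⊕1⊕1⊕1⊕1⊕1 = 1
s16: b16⊕b17⊕b18⊕b19⊕b20⊕b21⊕b22⊕b23⊕b24⊕b25⊕b26⊕b27⊕b28⊕b29⊕b30⊕b31 = 0⊕1⊕1⊕0⊕0⊕1⊕1⊕0⊕0⊕1⊕0⊕1⊕1⊕1⊕1⊕1 = 0
Syndrome (s16...s1) = 01000 → position 8.

8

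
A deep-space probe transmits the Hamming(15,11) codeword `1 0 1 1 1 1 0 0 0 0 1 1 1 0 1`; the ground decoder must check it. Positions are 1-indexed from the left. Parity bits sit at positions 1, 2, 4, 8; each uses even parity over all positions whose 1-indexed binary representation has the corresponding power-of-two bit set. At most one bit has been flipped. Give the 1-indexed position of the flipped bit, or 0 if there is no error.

s1: b1⊕b3⊕b5⊕b7⊕b9⊕b11⊕b13⊕b15 = 1⊕1⊕1⊕0⊕0⊕1⊕1⊕1 = 0
s2: b2⊕b3⊕b6⊕b7⊕b10⊕b11⊕b14⊕b15 = 0⊕1⊕1⊕0⊕0⊕1⊕0⊕1 = 0
s4: b4⊕b5⊕b6⊕b7⊕b12⊕b13⊕b14⊕b15 = 1⊕1⊕1⊕0⊕1⊕1⊕0⊕1 = 0
s8: b8⊕b9⊕b10⊕b11⊕b12⊕b13⊕b14⊕b15 = 0⊕0⊕0⊕1⊕1⊕1⊕0⊕1 = 0
Syndrome (s8...s1) = 0000 → position 0 (no error).

0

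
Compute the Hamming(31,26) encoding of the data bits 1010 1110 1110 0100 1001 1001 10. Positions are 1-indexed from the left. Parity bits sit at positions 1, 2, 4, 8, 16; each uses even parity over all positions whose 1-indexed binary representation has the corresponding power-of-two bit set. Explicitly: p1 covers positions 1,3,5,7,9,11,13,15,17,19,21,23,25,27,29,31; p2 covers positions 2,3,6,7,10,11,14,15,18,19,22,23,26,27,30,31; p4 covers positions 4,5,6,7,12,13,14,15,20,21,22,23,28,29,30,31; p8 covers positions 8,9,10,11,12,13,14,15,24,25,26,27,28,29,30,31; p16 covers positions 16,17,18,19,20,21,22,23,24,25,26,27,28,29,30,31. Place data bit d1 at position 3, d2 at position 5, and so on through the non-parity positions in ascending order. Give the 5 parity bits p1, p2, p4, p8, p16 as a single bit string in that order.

00100

Place data bits at non-power-of-two positions: b3=1, b5=0, b6=1, b7=0, b9=1, b10=1, b11=1, b12=0, b13=1, b14=1, b15=1, b17=0, b18=0, b19=1, b20=0, b21=0, b22=1, b23=0, b24=0, b25=1, b26=1, b27=0, b28=0, b29=1, b30=1, b31=0.
p1 = XOR of data positions {3,5,7,9,11,13,15,17,19,21,23,25,27,29,31} = 1⊕0⊕0⊕1⊕1⊕1⊕1⊕0⊕1⊕0⊕0⊕1⊕0⊕1⊕0 = 0
p2 = XOR of data positions {3,6,7,10,11,14,15,18,19,22,23,26,27,30,31} = 1⊕1⊕0⊕1⊕1⊕1⊕1⊕0⊕1⊕1⊕0⊕1⊕0⊕1⊕0 = 0
p4 = XOR of data positions {5,6,7,12,13,14,15,20,21,22,23,28,29,30,31} = 0⊕1⊕0⊕0⊕1⊕1⊕1⊕0⊕0⊕1⊕0⊕0⊕1⊕1⊕0 = 1
p8 = XOR of data positions {9,10,11,12,13,14,15,24,25,26,27,28,29,30,31} = 1⊕1⊕1⊕0⊕1⊕1⊕1⊕0⊕1⊕1⊕0⊕0⊕1⊕1⊕0 = 0
p16 = XOR of data positions {17,18,19,20,21,22,23,24,25,26,27,28,29,30,31} = 0⊕0⊕1⊕0⊕0⊕1⊕0⊕0⊕1⊕1⊕0⊕0⊕1⊕1⊕0 = 0
Parity bits p1,p2,p4,p8,p16 = 00100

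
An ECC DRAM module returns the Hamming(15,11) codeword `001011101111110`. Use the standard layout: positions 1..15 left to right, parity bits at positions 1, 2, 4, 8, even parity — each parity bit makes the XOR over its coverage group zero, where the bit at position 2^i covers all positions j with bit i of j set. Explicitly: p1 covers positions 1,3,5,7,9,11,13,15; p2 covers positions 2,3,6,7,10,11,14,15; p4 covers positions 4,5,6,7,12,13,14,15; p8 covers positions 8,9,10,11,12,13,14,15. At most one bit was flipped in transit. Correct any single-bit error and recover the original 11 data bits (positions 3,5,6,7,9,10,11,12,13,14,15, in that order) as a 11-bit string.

11111111110

s1: b1⊕b3⊕b5⊕b7⊕b9⊕b11⊕b13⊕b15 = 0⊕1⊕1⊕1⊕1⊕1⊕1⊕0 = 0
s2: b2⊕b3⊕b6⊕b7⊕b10⊕b11⊕b14⊕b15 = 0⊕1⊕1⊕1⊕1⊕1⊕1⊕0 = 0
s4: b4⊕b5⊕b6⊕b7⊕b12⊕b13⊕b14⊕b15 = 0⊕1⊕1⊕1⊕1⊕1⊕1⊕0 = 0
s8: b8⊕b9⊕b10⊕b11⊕b12⊕b13⊕b14⊕b15 = 0⊕1⊕1⊕1⊕1⊕1⊕1⊕0 = 0
Syndrome (s8...s1) = 0000 → position 0 (no error).
No correction needed.
Data bits at positions 3,5,6,7,9,10,11,12,13,14,15: 11111111110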